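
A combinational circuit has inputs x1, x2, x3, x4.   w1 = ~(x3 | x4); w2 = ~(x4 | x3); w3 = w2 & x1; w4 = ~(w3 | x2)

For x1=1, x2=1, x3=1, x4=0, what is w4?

w2 = ~(0 | 1) = 0
w3 = 0 & 1 = 0
w4 = ~(0 | 1) = 0

0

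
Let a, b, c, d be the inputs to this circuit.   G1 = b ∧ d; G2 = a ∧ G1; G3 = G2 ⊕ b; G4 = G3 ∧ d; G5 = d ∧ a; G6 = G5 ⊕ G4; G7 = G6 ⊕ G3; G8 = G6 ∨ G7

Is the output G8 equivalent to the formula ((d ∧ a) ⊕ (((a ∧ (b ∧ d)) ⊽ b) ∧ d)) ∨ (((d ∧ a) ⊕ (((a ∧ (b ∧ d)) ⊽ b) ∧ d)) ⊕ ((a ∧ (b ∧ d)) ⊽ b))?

G1 = b ∧ d
G2 = a ∧ G1 = a ∧ (b ∧ d)
G3 = G2 ⊕ b = (a ∧ (b ∧ d)) ⊕ b
G4 = G3 ∧ d = ((a ∧ (b ∧ d)) ⊕ b) ∧ d
G5 = d ∧ a
G6 = G5 ⊕ G4 = (d ∧ a) ⊕ (((a ∧ (b ∧ d)) ⊕ b) ∧ d)
G7 = G6 ⊕ G3 = ((d ∧ a) ⊕ (((a ∧ (b ∧ d)) ⊕ b) ∧ d)) ⊕ ((a ∧ (b ∧ d)) ⊕ b)
G8 = G6 ∨ G7 = ((d ∧ a) ⊕ (((a ∧ (b ∧ d)) ⊕ b) ∧ d)) ∨ (((d ∧ a) ⊕ (((a ∧ (b ∧ d)) ⊕ b) ∧ d)) ⊕ ((a ∧ (b ∧ d)) ⊕ b))
At a=0, b=0, c=0, d=0: circuit gives 0, formula gives 1.

No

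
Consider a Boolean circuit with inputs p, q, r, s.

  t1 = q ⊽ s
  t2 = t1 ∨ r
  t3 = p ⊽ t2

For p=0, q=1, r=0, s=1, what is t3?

t1 = 1 ⊽ 1 = 0
t2 = 0 ∨ 0 = 0
t3 = 0 ⊽ 0 = 1

1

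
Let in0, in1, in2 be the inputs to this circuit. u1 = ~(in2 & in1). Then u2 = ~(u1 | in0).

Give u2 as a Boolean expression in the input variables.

~((~(in2 & in1)) | in0)

u1 = ~(in2 & in1)
u2 = ~(u1 | in0) = ~((~(in2 & in1)) | in0)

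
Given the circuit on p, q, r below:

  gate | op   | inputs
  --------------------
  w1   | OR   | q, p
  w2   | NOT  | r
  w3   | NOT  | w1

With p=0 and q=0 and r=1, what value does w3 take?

w1 = 0 OR 0 = 0
w3 = NOT 0 = 1

1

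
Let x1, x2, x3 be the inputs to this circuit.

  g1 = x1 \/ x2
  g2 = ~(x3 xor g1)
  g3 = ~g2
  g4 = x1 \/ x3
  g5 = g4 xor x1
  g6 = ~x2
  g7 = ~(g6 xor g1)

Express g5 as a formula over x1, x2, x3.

g4 = x1 \/ x3
g5 = g4 xor x1 = (x1 \/ x3) xor x1

(x1 \/ x3) xor x1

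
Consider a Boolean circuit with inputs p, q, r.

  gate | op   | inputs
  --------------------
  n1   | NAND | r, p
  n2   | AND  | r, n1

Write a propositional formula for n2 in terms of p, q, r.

r AND (r NAND p)

n1 = r NAND p
n2 = r AND n1 = r AND (r NAND p)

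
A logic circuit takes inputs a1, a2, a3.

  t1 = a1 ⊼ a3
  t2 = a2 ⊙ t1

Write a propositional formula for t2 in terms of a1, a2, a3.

a2 ⊙ (a1 ⊼ a3)

t1 = a1 ⊼ a3
t2 = a2 ⊙ t1 = a2 ⊙ (a1 ⊼ a3)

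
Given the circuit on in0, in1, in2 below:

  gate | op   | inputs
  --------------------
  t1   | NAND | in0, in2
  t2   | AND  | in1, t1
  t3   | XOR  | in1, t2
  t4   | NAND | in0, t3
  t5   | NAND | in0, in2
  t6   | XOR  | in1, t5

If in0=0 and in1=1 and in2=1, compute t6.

0

t5 = 0 NAND 1 = 1
t6 = 1 XOR 1 = 0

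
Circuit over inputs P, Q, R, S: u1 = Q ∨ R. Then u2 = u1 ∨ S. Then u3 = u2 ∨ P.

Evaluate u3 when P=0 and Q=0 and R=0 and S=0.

u1 = 0 ∨ 0 = 0
u2 = 0 ∨ 0 = 0
u3 = 0 ∨ 0 = 0

0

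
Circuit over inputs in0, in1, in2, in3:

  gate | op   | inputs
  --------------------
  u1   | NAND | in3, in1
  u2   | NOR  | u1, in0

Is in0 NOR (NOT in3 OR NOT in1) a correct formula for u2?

u1 = in3 NAND in1
u2 = u1 NOR in0 = (in3 NAND in1) NOR in0
At in0=0, in1=0, in2=0, in3=0: circuit gives 0, formula gives 0.
At in0=0, in1=1, in2=0, in3=1: circuit gives 1, formula gives 1.
Agrees on all 16 inputs.

Yes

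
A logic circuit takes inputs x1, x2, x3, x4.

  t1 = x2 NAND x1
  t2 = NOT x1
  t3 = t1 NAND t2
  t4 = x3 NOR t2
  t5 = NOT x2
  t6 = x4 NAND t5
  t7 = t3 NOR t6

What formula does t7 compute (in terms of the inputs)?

t1 = x2 NAND x1
t2 = NOT x1
t3 = t1 NAND t2 = (x2 NAND x1) NAND NOT x1
t5 = NOT x2
t6 = x4 NAND t5 = x4 NAND NOT x2
t7 = t3 NOR t6 = ((x2 NAND x1) NAND NOT x1) NOR (x4 NAND NOT x2)

((x2 NAND x1) NAND NOT x1) NOR (x4 NAND NOT x2)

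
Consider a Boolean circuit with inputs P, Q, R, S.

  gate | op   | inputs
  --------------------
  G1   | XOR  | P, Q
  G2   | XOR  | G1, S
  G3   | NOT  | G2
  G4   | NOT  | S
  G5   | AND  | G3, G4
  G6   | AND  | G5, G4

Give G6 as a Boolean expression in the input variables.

G1 = P XOR Q
G2 = G1 XOR S = (P XOR Q) XOR S
G3 = NOT G2 = NOT ((P XOR Q) XOR S)
G4 = NOT S
G5 = G3 AND G4 = NOT ((P XOR Q) XOR S) AND NOT S
G6 = G5 AND G4 = (NOT ((P XOR Q) XOR S) AND NOT S) AND NOT S

(NOT ((P XOR Q) XOR S) AND NOT S) AND NOT S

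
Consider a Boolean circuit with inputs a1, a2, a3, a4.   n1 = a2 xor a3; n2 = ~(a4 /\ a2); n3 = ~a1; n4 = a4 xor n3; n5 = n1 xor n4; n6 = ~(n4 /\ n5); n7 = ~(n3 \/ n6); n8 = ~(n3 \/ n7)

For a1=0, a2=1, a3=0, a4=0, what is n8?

0

n1 = 1 xor 0 = 1
n3 = ~0 = 1
n4 = 0 xor 1 = 1
n5 = 1 xor 1 = 0
n6 = ~(1 /\ 0) = 1
n7 = ~(1 \/ 1) = 0
n8 = ~(1 \/ 0) = 0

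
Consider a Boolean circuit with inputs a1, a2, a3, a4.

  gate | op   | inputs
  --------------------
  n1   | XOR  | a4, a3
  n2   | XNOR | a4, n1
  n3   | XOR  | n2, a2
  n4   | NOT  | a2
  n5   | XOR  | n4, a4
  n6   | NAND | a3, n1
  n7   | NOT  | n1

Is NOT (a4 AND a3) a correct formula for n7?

n1 = a4 XOR a3
n7 = NOT n1 = NOT (a4 XOR a3)
At a1=0, a2=0, a3=0, a4=1: circuit gives 0, formula gives 1.

No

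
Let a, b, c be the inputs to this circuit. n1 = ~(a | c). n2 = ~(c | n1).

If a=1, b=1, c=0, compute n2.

1

n1 = ~(1 | 0) = 0
n2 = ~(0 | 0) = 1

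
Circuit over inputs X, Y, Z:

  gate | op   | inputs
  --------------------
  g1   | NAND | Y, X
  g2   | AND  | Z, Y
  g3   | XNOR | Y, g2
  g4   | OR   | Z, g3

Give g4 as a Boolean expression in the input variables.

Z OR (Y XNOR (Z AND Y))

g2 = Z AND Y
g3 = Y XNOR g2 = Y XNOR (Z AND Y)
g4 = Z OR g3 = Z OR (Y XNOR (Z AND Y))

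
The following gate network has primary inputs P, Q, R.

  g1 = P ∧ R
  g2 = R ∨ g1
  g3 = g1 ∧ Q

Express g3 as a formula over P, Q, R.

(P ∧ R) ∧ Q

g1 = P ∧ R
g3 = g1 ∧ Q = (P ∧ R) ∧ Q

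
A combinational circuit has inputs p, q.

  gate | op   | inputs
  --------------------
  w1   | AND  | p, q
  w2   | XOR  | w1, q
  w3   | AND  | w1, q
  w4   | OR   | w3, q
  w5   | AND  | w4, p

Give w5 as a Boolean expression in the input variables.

(((p AND q) AND q) OR q) AND p

w1 = p AND q
w3 = w1 AND q = (p AND q) AND q
w4 = w3 OR q = ((p AND q) AND q) OR q
w5 = w4 AND p = (((p AND q) AND q) OR q) AND p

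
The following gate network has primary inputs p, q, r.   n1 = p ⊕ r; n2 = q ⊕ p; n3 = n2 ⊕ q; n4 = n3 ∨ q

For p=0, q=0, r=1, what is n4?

n2 = 0 ⊕ 0 = 0
n3 = 0 ⊕ 0 = 0
n4 = 0 ∨ 0 = 0

0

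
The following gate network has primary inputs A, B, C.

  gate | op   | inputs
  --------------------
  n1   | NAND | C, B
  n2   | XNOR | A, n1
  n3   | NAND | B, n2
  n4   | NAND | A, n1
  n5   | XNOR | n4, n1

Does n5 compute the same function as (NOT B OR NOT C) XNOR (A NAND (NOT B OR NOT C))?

Yes

n1 = C NAND B
n4 = A NAND n1 = A NAND (C NAND B)
n5 = n4 XNOR n1 = (A NAND (C NAND B)) XNOR (C NAND B)
At A=0, B=1, C=1: circuit gives 0, formula gives 0.
At A=0, B=0, C=0: circuit gives 1, formula gives 1.
Agrees on all 8 inputs.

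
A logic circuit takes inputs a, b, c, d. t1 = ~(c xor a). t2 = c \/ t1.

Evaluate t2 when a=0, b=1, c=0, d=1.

1

t1 = ~(0 xor 0) = 1
t2 = 0 \/ 1 = 1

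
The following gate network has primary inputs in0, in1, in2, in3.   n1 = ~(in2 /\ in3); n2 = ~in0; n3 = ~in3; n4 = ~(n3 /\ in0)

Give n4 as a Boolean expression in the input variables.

n3 = ~in3
n4 = ~(n3 /\ in0) = ~(~in3 /\ in0)

~(~in3 /\ in0)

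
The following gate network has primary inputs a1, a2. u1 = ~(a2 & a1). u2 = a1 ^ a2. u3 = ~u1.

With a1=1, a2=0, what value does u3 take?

0

u1 = ~(0 & 1) = 1
u3 = ~1 = 0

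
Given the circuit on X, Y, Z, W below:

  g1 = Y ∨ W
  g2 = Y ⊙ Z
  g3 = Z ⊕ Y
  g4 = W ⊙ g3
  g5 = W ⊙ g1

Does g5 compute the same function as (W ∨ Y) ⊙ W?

Yes

g1 = Y ∨ W
g5 = W ⊙ g1 = W ⊙ (Y ∨ W)
At X=0, Y=1, Z=0, W=0: circuit gives 0, formula gives 0.
At X=0, Y=0, Z=0, W=0: circuit gives 1, formula gives 1.
Agrees on all 16 inputs.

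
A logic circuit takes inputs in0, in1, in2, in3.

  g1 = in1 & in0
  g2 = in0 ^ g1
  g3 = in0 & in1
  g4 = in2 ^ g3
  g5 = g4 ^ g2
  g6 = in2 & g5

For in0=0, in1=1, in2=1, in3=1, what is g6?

g1 = 1 & 0 = 0
g2 = 0 ^ 0 = 0
g3 = 0 & 1 = 0
g4 = 1 ^ 0 = 1
g5 = 1 ^ 0 = 1
g6 = 1 & 1 = 1

1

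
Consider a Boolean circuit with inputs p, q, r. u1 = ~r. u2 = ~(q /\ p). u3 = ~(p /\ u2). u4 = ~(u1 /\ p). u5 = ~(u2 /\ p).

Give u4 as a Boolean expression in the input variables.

~(~r /\ p)

u1 = ~r
u4 = ~(u1 /\ p) = ~(~r /\ p)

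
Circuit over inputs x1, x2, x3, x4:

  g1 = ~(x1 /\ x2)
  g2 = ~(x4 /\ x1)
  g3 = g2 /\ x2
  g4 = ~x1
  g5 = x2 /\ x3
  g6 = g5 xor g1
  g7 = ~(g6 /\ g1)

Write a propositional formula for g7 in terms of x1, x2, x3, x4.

g1 = ~(x1 /\ x2)
g5 = x2 /\ x3
g6 = g5 xor g1 = (x2 /\ x3) xor (~(x1 /\ x2))
g7 = ~(g6 /\ g1) = ~(((x2 /\ x3) xor (~(x1 /\ x2))) /\ (~(x1 /\ x2)))

~(((x2 /\ x3) xor (~(x1 /\ x2))) /\ (~(x1 /\ x2)))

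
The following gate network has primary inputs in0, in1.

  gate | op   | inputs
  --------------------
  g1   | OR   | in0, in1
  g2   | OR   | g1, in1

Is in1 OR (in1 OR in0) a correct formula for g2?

g1 = in0 OR in1
g2 = g1 OR in1 = (in0 OR in1) OR in1
At in0=0, in1=0: circuit gives 0, formula gives 0.
At in0=0, in1=1: circuit gives 1, formula gives 1.
Agrees on all 4 inputs.

Yes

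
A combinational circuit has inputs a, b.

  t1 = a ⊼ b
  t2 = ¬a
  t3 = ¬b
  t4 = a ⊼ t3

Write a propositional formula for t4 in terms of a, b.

t3 = ¬b
t4 = a ⊼ t3 = a ⊼ ¬b

a ⊼ ¬b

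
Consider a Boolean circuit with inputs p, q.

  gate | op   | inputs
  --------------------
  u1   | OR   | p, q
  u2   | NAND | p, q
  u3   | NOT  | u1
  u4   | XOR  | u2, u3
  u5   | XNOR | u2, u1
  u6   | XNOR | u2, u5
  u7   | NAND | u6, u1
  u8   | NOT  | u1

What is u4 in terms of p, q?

u1 = p OR q
u2 = p NAND q
u3 = NOT u1 = NOT (p OR q)
u4 = u2 XOR u3 = (p NAND q) XOR NOT (p OR q)

(p NAND q) XOR NOT (p OR q)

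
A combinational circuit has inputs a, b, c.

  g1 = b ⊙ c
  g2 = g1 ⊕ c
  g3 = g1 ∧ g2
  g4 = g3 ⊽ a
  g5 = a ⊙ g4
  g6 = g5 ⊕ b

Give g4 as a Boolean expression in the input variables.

((b ⊙ c) ∧ ((b ⊙ c) ⊕ c)) ⊽ a

g1 = b ⊙ c
g2 = g1 ⊕ c = (b ⊙ c) ⊕ c
g3 = g1 ∧ g2 = (b ⊙ c) ∧ ((b ⊙ c) ⊕ c)
g4 = g3 ⊽ a = ((b ⊙ c) ∧ ((b ⊙ c) ⊕ c)) ⊽ a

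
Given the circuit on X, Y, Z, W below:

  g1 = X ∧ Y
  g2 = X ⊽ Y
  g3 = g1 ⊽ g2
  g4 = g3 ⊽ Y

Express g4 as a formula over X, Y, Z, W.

g1 = X ∧ Y
g2 = X ⊽ Y
g3 = g1 ⊽ g2 = (X ∧ Y) ⊽ (X ⊽ Y)
g4 = g3 ⊽ Y = ((X ∧ Y) ⊽ (X ⊽ Y)) ⊽ Y

((X ∧ Y) ⊽ (X ⊽ Y)) ⊽ Y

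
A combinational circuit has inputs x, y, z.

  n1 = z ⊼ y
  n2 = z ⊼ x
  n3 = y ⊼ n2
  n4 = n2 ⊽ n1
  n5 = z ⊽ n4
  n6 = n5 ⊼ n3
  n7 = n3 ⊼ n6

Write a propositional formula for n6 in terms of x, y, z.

n1 = z ⊼ y
n2 = z ⊼ x
n3 = y ⊼ n2 = y ⊼ (z ⊼ x)
n4 = n2 ⊽ n1 = (z ⊼ x) ⊽ (z ⊼ y)
n5 = z ⊽ n4 = z ⊽ ((z ⊼ x) ⊽ (z ⊼ y))
n6 = n5 ⊼ n3 = (z ⊽ ((z ⊼ x) ⊽ (z ⊼ y))) ⊼ (y ⊼ (z ⊼ x))

(z ⊽ ((z ⊼ x) ⊽ (z ⊼ y))) ⊼ (y ⊼ (z ⊼ x))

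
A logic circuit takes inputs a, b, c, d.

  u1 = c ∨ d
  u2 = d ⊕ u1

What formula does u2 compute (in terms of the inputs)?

d ⊕ (c ∨ d)

u1 = c ∨ d
u2 = d ⊕ u1 = d ⊕ (c ∨ d)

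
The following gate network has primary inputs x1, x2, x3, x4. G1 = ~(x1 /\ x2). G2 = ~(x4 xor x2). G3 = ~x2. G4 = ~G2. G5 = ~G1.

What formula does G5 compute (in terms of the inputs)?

~(~(x1 /\ x2))

G1 = ~(x1 /\ x2)
G5 = ~G1 = ~(~(x1 /\ x2))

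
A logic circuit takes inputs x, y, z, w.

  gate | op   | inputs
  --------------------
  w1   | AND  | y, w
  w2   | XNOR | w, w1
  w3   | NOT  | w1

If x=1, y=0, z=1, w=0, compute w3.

w1 = 0 AND 0 = 0
w3 = NOT 0 = 1

1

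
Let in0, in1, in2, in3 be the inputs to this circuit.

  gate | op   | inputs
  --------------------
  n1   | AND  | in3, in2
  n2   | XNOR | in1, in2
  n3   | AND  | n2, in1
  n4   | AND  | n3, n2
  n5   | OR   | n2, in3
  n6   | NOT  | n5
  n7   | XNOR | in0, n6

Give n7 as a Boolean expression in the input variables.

in0 XNOR NOT ((in1 XNOR in2) OR in3)

n2 = in1 XNOR in2
n5 = n2 OR in3 = (in1 XNOR in2) OR in3
n6 = NOT n5 = NOT ((in1 XNOR in2) OR in3)
n7 = in0 XNOR n6 = in0 XNOR NOT ((in1 XNOR in2) OR in3)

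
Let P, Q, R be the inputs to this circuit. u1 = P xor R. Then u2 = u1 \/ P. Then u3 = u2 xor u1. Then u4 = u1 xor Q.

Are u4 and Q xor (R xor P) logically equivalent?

u1 = P xor R
u4 = u1 xor Q = (P xor R) xor Q
At P=0, Q=0, R=0: circuit gives 0, formula gives 0.
At P=0, Q=0, R=1: circuit gives 1, formula gives 1.
Agrees on all 8 inputs.

Yes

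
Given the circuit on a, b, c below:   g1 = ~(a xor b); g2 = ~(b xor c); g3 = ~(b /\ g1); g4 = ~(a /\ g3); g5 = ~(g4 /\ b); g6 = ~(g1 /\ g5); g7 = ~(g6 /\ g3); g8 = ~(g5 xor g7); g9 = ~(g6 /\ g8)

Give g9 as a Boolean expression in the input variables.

~((~((~(a xor b)) /\ (~((~(a /\ (~(b /\ (~(a xor b)))))) /\ b)))) /\ (~((~((~(a /\ (~(b /\ (~(a xor b)))))) /\ b)) xor (~((~((~(a xor b)) /\ (~((~(a /\ (~(b /\ (~(a xor b)))))) /\ b)))) /\ (~(b /\ (~(a xor b)))))))))

g1 = ~(a xor b)
g3 = ~(b /\ g1) = ~(b /\ (~(a xor b)))
g4 = ~(a /\ g3) = ~(a /\ (~(b /\ (~(a xor b)))))
g5 = ~(g4 /\ b) = ~((~(a /\ (~(b /\ (~(a xor b)))))) /\ b)
g6 = ~(g1 /\ g5) = ~((~(a xor b)) /\ (~((~(a /\ (~(b /\ (~(a xor b)))))) /\ b)))
g7 = ~(g6 /\ g3) = ~((~((~(a xor b)) /\ (~((~(a /\ (~(b /\ (~(a xor b)))))) /\ b)))) /\ (~(b /\ (~(a xor b)))))
g8 = ~(g5 xor g7) = ~((~((~(a /\ (~(b /\ (~(a xor b)))))) /\ b)) xor (~((~((~(a xor b)) /\ (~((~(a /\ (~(b /\ (~(a xor b)))))) /\ b)))) /\ (~(b /\ (~(a xor b)))))))
g9 = ~(g6 /\ g8) = ~((~((~(a xor b)) /\ (~((~(a /\ (~(b /\ (~(a xor b)))))) /\ b)))) /\ (~((~((~(a /\ (~(b /\ (~(a xor b)))))) /\ b)) xor (~((~((~(a xor b)) /\ (~((~(a /\ (~(b /\ (~(a xor b)))))) /\ b)))) /\ (~(b /\ (~(a xor b)))))))))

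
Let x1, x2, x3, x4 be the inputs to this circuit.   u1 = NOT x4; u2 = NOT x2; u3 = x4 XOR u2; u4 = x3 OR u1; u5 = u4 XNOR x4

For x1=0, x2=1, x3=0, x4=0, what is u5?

0

u1 = NOT 0 = 1
u4 = 0 OR 1 = 1
u5 = 1 XNOR 0 = 0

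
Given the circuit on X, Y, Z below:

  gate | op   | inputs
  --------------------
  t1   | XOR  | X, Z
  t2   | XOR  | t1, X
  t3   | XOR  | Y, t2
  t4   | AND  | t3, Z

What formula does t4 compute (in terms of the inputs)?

(Y XOR ((X XOR Z) XOR X)) AND Z

t1 = X XOR Z
t2 = t1 XOR X = (X XOR Z) XOR X
t3 = Y XOR t2 = Y XOR ((X XOR Z) XOR X)
t4 = t3 AND Z = (Y XOR ((X XOR Z) XOR X)) AND Z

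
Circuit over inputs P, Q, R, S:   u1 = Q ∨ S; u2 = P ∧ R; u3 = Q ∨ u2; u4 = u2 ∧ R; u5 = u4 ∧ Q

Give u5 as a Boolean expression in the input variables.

u2 = P ∧ R
u4 = u2 ∧ R = (P ∧ R) ∧ R
u5 = u4 ∧ Q = ((P ∧ R) ∧ R) ∧ Q

((P ∧ R) ∧ R) ∧ Q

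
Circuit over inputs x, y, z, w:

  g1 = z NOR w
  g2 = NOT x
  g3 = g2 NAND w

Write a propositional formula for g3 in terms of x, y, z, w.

NOT x NAND w

g2 = NOT x
g3 = g2 NAND w = NOT x NAND w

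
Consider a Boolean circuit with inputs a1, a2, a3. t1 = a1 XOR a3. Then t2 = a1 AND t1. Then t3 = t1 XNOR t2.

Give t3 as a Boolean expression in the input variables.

(a1 XOR a3) XNOR (a1 AND (a1 XOR a3))

t1 = a1 XOR a3
t2 = a1 AND t1 = a1 AND (a1 XOR a3)
t3 = t1 XNOR t2 = (a1 XOR a3) XNOR (a1 AND (a1 XOR a3))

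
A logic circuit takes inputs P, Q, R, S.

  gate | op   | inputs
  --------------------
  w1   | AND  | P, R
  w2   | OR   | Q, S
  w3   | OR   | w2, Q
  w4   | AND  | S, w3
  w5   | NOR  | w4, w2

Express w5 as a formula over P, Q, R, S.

(S AND ((Q OR S) OR Q)) NOR (Q OR S)

w2 = Q OR S
w3 = w2 OR Q = (Q OR S) OR Q
w4 = S AND w3 = S AND ((Q OR S) OR Q)
w5 = w4 NOR w2 = (S AND ((Q OR S) OR Q)) NOR (Q OR S)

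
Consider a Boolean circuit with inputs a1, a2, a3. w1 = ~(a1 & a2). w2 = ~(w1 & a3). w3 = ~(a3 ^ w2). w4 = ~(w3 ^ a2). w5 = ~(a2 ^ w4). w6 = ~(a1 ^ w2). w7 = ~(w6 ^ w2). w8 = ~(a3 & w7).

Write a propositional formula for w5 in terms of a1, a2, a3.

w1 = ~(a1 & a2)
w2 = ~(w1 & a3) = ~((~(a1 & a2)) & a3)
w3 = ~(a3 ^ w2) = ~(a3 ^ (~((~(a1 & a2)) & a3)))
w4 = ~(w3 ^ a2) = ~((~(a3 ^ (~((~(a1 & a2)) & a3)))) ^ a2)
w5 = ~(a2 ^ w4) = ~(a2 ^ (~((~(a3 ^ (~((~(a1 & a2)) & a3)))) ^ a2)))

~(a2 ^ (~((~(a3 ^ (~((~(a1 & a2)) & a3)))) ^ a2)))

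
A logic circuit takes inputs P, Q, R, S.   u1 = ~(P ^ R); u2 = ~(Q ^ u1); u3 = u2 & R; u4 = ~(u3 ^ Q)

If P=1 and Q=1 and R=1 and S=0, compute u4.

1

u1 = ~(1 ^ 1) = 1
u2 = ~(1 ^ 1) = 1
u3 = 1 & 1 = 1
u4 = ~(1 ^ 1) = 1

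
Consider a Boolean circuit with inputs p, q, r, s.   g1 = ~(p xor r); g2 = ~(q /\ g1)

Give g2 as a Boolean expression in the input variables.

g1 = ~(p xor r)
g2 = ~(q /\ g1) = ~(q /\ (~(p xor r)))

~(q /\ (~(p xor r)))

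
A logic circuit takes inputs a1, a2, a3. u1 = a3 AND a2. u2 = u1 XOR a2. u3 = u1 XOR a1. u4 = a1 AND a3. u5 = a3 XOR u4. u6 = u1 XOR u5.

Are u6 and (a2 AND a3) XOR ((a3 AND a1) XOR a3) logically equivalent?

Yes

u1 = a3 AND a2
u4 = a1 AND a3
u5 = a3 XOR u4 = a3 XOR (a1 AND a3)
u6 = u1 XOR u5 = (a3 AND a2) XOR (a3 XOR (a1 AND a3))
At a1=0, a2=0, a3=0: circuit gives 0, formula gives 0.
At a1=0, a2=0, a3=1: circuit gives 1, formula gives 1.
Agrees on all 8 inputs.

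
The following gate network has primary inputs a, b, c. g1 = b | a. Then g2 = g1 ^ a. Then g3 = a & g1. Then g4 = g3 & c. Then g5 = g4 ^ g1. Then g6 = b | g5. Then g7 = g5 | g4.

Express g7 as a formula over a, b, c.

(((a & (b | a)) & c) ^ (b | a)) | ((a & (b | a)) & c)

g1 = b | a
g3 = a & g1 = a & (b | a)
g4 = g3 & c = (a & (b | a)) & c
g5 = g4 ^ g1 = ((a & (b | a)) & c) ^ (b | a)
g7 = g5 | g4 = (((a & (b | a)) & c) ^ (b | a)) | ((a & (b | a)) & c)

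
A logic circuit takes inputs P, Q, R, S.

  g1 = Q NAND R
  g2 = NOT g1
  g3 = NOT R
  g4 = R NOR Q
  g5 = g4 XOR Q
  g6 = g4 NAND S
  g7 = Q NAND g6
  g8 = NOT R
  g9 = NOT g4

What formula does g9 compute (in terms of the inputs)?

g4 = R NOR Q
g9 = NOT g4 = NOT (R NOR Q)

NOT (R NOR Q)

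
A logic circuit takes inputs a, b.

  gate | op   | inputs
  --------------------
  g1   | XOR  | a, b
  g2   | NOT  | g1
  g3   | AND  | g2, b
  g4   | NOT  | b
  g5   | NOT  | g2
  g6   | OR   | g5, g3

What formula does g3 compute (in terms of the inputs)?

g1 = a XOR b
g2 = NOT g1 = NOT (a XOR b)
g3 = g2 AND b = NOT (a XOR b) AND b

NOT (a XOR b) AND b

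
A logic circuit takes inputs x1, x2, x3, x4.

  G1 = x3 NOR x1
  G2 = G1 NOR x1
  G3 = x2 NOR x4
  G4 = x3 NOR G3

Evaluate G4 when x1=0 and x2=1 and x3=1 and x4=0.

0

G3 = 1 NOR 0 = 0
G4 = 1 NOR 0 = 0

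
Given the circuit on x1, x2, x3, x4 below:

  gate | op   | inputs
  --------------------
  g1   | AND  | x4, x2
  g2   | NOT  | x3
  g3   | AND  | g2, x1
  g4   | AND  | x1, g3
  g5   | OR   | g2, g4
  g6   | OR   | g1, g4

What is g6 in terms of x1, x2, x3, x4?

g1 = x4 AND x2
g2 = NOT x3
g3 = g2 AND x1 = NOT x3 AND x1
g4 = x1 AND g3 = x1 AND (NOT x3 AND x1)
g6 = g1 OR g4 = (x4 AND x2) OR (x1 AND (NOT x3 AND x1))

(x4 AND x2) OR (x1 AND (NOT x3 AND x1))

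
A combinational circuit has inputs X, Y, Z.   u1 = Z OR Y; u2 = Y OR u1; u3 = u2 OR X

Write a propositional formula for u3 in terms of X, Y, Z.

u1 = Z OR Y
u2 = Y OR u1 = Y OR (Z OR Y)
u3 = u2 OR X = (Y OR (Z OR Y)) OR X

(Y OR (Z OR Y)) OR X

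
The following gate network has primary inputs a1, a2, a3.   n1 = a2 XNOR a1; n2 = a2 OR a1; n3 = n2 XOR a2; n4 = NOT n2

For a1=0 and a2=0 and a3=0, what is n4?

n2 = 0 OR 0 = 0
n4 = NOT 0 = 1

1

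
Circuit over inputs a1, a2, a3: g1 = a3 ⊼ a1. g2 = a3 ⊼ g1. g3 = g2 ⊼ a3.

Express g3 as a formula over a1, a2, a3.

(a3 ⊼ (a3 ⊼ a1)) ⊼ a3

g1 = a3 ⊼ a1
g2 = a3 ⊼ g1 = a3 ⊼ (a3 ⊼ a1)
g3 = g2 ⊼ a3 = (a3 ⊼ (a3 ⊼ a1)) ⊼ a3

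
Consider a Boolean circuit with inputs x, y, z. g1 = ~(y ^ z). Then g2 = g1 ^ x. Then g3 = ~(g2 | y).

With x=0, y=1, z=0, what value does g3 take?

g1 = ~(1 ^ 0) = 0
g2 = 0 ^ 0 = 0
g3 = ~(0 | 1) = 0

0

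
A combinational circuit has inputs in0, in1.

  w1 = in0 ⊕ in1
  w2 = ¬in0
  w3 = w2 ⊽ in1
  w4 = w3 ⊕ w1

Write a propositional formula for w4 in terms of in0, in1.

(¬in0 ⊽ in1) ⊕ (in0 ⊕ in1)

w1 = in0 ⊕ in1
w2 = ¬in0
w3 = w2 ⊽ in1 = ¬in0 ⊽ in1
w4 = w3 ⊕ w1 = (¬in0 ⊽ in1) ⊕ (in0 ⊕ in1)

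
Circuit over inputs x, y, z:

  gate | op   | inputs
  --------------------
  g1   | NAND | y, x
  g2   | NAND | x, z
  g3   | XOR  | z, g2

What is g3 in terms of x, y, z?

z XOR (x NAND z)

g2 = x NAND z
g3 = z XOR g2 = z XOR (x NAND z)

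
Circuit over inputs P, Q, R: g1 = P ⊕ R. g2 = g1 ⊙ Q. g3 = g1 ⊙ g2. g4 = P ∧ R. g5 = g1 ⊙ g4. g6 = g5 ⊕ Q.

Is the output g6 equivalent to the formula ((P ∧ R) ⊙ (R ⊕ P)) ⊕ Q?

Yes

g1 = P ⊕ R
g4 = P ∧ R
g5 = g1 ⊙ g4 = (P ⊕ R) ⊙ (P ∧ R)
g6 = g5 ⊕ Q = ((P ⊕ R) ⊙ (P ∧ R)) ⊕ Q
At P=0, Q=0, R=1: circuit gives 0, formula gives 0.
At P=0, Q=0, R=0: circuit gives 1, formula gives 1.
Agrees on all 8 inputs.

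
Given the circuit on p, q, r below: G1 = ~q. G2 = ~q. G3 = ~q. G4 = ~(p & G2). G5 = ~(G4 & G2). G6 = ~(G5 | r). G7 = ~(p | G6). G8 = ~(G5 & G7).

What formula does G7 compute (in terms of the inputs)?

~(p | (~((~((~(p & ~q)) & ~q)) | r)))

G2 = ~q
G4 = ~(p & G2) = ~(p & ~q)
G5 = ~(G4 & G2) = ~((~(p & ~q)) & ~q)
G6 = ~(G5 | r) = ~((~((~(p & ~q)) & ~q)) | r)
G7 = ~(p | G6) = ~(p | (~((~((~(p & ~q)) & ~q)) | r)))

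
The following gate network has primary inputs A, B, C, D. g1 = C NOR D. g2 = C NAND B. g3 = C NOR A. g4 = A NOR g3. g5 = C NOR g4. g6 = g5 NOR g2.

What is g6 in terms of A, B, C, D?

g2 = C NAND B
g3 = C NOR A
g4 = A NOR g3 = A NOR (C NOR A)
g5 = C NOR g4 = C NOR (A NOR (C NOR A))
g6 = g5 NOR g2 = (C NOR (A NOR (C NOR A))) NOR (C NAND B)

(C NOR (A NOR (C NOR A))) NOR (C NAND B)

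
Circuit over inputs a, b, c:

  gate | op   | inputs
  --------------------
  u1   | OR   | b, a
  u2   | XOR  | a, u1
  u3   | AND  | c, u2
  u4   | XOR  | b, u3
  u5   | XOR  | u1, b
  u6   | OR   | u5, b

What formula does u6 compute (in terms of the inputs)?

((b OR a) XOR b) OR b

u1 = b OR a
u5 = u1 XOR b = (b OR a) XOR b
u6 = u5 OR b = ((b OR a) XOR b) OR b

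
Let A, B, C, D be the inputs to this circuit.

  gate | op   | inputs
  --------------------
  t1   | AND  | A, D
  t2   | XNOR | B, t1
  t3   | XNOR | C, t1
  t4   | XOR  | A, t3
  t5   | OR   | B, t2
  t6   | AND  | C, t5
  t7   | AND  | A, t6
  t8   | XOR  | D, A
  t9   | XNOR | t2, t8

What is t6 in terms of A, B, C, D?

C AND (B OR (B XNOR (A AND D)))

t1 = A AND D
t2 = B XNOR t1 = B XNOR (A AND D)
t5 = B OR t2 = B OR (B XNOR (A AND D))
t6 = C AND t5 = C AND (B OR (B XNOR (A AND D)))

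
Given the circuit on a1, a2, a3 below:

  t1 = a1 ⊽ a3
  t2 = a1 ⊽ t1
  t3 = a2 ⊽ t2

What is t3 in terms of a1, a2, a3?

a2 ⊽ (a1 ⊽ (a1 ⊽ a3))

t1 = a1 ⊽ a3
t2 = a1 ⊽ t1 = a1 ⊽ (a1 ⊽ a3)
t3 = a2 ⊽ t2 = a2 ⊽ (a1 ⊽ (a1 ⊽ a3))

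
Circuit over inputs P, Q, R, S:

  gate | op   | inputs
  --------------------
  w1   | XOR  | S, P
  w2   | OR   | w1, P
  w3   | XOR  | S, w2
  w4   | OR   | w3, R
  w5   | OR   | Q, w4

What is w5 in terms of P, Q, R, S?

w1 = S XOR P
w2 = w1 OR P = (S XOR P) OR P
w3 = S XOR w2 = S XOR ((S XOR P) OR P)
w4 = w3 OR R = (S XOR ((S XOR P) OR P)) OR R
w5 = Q OR w4 = Q OR ((S XOR ((S XOR P) OR P)) OR R)

Q OR ((S XOR ((S XOR P) OR P)) OR R)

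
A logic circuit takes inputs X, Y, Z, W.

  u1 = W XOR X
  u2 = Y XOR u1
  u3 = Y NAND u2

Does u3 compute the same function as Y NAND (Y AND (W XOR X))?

u1 = W XOR X
u2 = Y XOR u1 = Y XOR (W XOR X)
u3 = Y NAND u2 = Y NAND (Y XOR (W XOR X))
At X=0, Y=1, Z=0, W=0: circuit gives 0, formula gives 1.

No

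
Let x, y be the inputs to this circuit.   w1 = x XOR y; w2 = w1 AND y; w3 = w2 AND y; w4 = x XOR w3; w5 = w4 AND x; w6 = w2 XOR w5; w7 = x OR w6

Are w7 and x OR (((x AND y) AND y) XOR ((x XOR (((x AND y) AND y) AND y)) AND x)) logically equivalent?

w1 = x XOR y
w2 = w1 AND y = (x XOR y) AND y
w3 = w2 AND y = ((x XOR y) AND y) AND y
w4 = x XOR w3 = x XOR (((x XOR y) AND y) AND y)
w5 = w4 AND x = (x XOR (((x XOR y) AND y) AND y)) AND x
w6 = w2 XOR w5 = ((x XOR y) AND y) XOR ((x XOR (((x XOR y) AND y) AND y)) AND x)
w7 = x OR w6 = x OR (((x XOR y) AND y) XOR ((x XOR (((x XOR y) AND y) AND y)) AND x))
At x=0, y=1: circuit gives 1, formula gives 0.

No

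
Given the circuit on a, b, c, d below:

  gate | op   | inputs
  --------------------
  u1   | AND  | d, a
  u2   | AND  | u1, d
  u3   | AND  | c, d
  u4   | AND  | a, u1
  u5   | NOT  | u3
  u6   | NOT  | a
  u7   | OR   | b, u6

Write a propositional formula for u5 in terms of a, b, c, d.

u3 = c AND d
u5 = NOT u3 = NOT (c AND d)

NOT (c AND d)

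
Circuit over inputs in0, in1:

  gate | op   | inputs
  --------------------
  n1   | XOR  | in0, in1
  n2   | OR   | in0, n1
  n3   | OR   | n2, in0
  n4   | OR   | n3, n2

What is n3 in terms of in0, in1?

(in0 OR (in0 XOR in1)) OR in0

n1 = in0 XOR in1
n2 = in0 OR n1 = in0 OR (in0 XOR in1)
n3 = n2 OR in0 = (in0 OR (in0 XOR in1)) OR in0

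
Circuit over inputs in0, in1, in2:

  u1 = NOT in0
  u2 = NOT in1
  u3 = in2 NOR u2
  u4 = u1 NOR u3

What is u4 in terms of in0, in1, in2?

NOT in0 NOR (in2 NOR NOT in1)

u1 = NOT in0
u2 = NOT in1
u3 = in2 NOR u2 = in2 NOR NOT in1
u4 = u1 NOR u3 = NOT in0 NOR (in2 NOR NOT in1)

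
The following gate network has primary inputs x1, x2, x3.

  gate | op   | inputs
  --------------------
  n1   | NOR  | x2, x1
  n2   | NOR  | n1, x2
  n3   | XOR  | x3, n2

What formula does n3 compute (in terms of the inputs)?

x3 XOR ((x2 NOR x1) NOR x2)

n1 = x2 NOR x1
n2 = n1 NOR x2 = (x2 NOR x1) NOR x2
n3 = x3 XOR n2 = x3 XOR ((x2 NOR x1) NOR x2)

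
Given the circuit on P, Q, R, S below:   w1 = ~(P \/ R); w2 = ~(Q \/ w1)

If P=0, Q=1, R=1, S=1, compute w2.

0

w1 = ~(0 \/ 1) = 0
w2 = ~(1 \/ 0) = 0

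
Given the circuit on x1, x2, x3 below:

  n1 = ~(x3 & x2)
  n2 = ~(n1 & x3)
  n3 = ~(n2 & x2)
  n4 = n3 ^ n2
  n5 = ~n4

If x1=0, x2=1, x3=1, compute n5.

0

n1 = ~(1 & 1) = 0
n2 = ~(0 & 1) = 1
n3 = ~(1 & 1) = 0
n4 = 0 ^ 1 = 1
n5 = ~1 = 0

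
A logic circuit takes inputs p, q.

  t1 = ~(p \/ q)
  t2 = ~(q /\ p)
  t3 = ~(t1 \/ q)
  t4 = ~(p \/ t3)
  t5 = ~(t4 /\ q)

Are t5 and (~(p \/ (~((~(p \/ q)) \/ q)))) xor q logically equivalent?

t1 = ~(p \/ q)
t3 = ~(t1 \/ q) = ~((~(p \/ q)) \/ q)
t4 = ~(p \/ t3) = ~(p \/ (~((~(p \/ q)) \/ q)))
t5 = ~(t4 /\ q) = ~((~(p \/ (~((~(p \/ q)) \/ q)))) /\ q)
At p=1, q=0: circuit gives 1, formula gives 0.

No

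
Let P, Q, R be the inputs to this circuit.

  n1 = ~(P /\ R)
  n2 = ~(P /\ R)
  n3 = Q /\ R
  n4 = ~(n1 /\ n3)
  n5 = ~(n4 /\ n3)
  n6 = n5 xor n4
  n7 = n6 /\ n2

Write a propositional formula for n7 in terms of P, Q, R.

n1 = ~(P /\ R)
n2 = ~(P /\ R)
n3 = Q /\ R
n4 = ~(n1 /\ n3) = ~((~(P /\ R)) /\ (Q /\ R))
n5 = ~(n4 /\ n3) = ~((~((~(P /\ R)) /\ (Q /\ R))) /\ (Q /\ R))
n6 = n5 xor n4 = (~((~((~(P /\ R)) /\ (Q /\ R))) /\ (Q /\ R))) xor (~((~(P /\ R)) /\ (Q /\ R)))
n7 = n6 /\ n2 = ((~((~((~(P /\ R)) /\ (Q /\ R))) /\ (Q /\ R))) xor (~((~(P /\ R)) /\ (Q /\ R)))) /\ (~(P /\ R))

((~((~((~(P /\ R)) /\ (Q /\ R))) /\ (Q /\ R))) xor (~((~(P /\ R)) /\ (Q /\ R)))) /\ (~(P /\ R))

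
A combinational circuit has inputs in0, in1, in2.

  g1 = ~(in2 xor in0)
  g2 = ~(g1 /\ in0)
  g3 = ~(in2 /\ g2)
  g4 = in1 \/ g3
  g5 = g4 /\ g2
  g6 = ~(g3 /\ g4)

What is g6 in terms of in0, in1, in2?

g1 = ~(in2 xor in0)
g2 = ~(g1 /\ in0) = ~((~(in2 xor in0)) /\ in0)
g3 = ~(in2 /\ g2) = ~(in2 /\ (~((~(in2 xor in0)) /\ in0)))
g4 = in1 \/ g3 = in1 \/ (~(in2 /\ (~((~(in2 xor in0)) /\ in0))))
g6 = ~(g3 /\ g4) = ~((~(in2 /\ (~((~(in2 xor in0)) /\ in0)))) /\ (in1 \/ (~(in2 /\ (~((~(in2 xor in0)) /\ in0))))))

~((~(in2 /\ (~((~(in2 xor in0)) /\ in0)))) /\ (in1 \/ (~(in2 /\ (~((~(in2 xor in0)) /\ in0))))))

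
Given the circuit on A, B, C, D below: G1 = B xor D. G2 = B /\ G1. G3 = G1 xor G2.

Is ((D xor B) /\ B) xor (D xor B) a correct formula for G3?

G1 = B xor D
G2 = B /\ G1 = B /\ (B xor D)
G3 = G1 xor G2 = (B xor D) xor (B /\ (B xor D))
At A=0, B=0, C=0, D=0: circuit gives 0, formula gives 0.
At A=0, B=0, C=0, D=1: circuit gives 1, formula gives 1.
Agrees on all 16 inputs.

Yes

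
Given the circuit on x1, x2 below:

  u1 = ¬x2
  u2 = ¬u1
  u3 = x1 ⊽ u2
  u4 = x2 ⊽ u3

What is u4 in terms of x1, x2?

u1 = ¬x2
u2 = ¬u1 = ¬¬x2
u3 = x1 ⊽ u2 = x1 ⊽ ¬¬x2
u4 = x2 ⊽ u3 = x2 ⊽ (x1 ⊽ ¬¬x2)

x2 ⊽ (x1 ⊽ ¬¬x2)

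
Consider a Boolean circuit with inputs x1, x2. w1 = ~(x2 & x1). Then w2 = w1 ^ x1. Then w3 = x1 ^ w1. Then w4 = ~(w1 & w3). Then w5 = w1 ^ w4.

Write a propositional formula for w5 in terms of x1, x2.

w1 = ~(x2 & x1)
w3 = x1 ^ w1 = x1 ^ (~(x2 & x1))
w4 = ~(w1 & w3) = ~((~(x2 & x1)) & (x1 ^ (~(x2 & x1))))
w5 = w1 ^ w4 = (~(x2 & x1)) ^ (~((~(x2 & x1)) & (x1 ^ (~(x2 & x1)))))

(~(x2 & x1)) ^ (~((~(x2 & x1)) & (x1 ^ (~(x2 & x1)))))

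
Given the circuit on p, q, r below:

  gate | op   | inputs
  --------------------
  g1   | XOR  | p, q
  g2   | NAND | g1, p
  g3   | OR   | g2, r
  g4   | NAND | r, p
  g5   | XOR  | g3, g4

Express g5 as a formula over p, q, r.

g1 = p XOR q
g2 = g1 NAND p = (p XOR q) NAND p
g3 = g2 OR r = ((p XOR q) NAND p) OR r
g4 = r NAND p
g5 = g3 XOR g4 = (((p XOR q) NAND p) OR r) XOR (r NAND p)

(((p XOR q) NAND p) OR r) XOR (r NAND p)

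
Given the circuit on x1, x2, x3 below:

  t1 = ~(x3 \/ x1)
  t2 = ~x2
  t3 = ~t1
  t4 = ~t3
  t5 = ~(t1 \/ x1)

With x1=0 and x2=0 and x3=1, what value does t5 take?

1

t1 = ~(1 \/ 0) = 0
t5 = ~(0 \/ 0) = 1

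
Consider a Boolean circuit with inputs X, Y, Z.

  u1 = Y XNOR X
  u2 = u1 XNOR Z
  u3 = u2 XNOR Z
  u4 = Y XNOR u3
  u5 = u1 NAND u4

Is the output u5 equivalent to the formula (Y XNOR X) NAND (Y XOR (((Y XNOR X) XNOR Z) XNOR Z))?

u1 = Y XNOR X
u2 = u1 XNOR Z = (Y XNOR X) XNOR Z
u3 = u2 XNOR Z = ((Y XNOR X) XNOR Z) XNOR Z
u4 = Y XNOR u3 = Y XNOR (((Y XNOR X) XNOR Z) XNOR Z)
u5 = u1 NAND u4 = (Y XNOR X) NAND (Y XNOR (((Y XNOR X) XNOR Z) XNOR Z))
At X=0, Y=0, Z=0: circuit gives 1, formula gives 0.

No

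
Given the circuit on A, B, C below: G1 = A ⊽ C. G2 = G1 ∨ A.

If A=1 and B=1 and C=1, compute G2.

G1 = 1 ⊽ 1 = 0
G2 = 0 ∨ 1 = 1

1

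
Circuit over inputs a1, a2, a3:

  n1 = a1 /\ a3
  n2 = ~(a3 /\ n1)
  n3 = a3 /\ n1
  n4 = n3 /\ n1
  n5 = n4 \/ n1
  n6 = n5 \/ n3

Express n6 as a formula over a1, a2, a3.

n1 = a1 /\ a3
n3 = a3 /\ n1 = a3 /\ (a1 /\ a3)
n4 = n3 /\ n1 = (a3 /\ (a1 /\ a3)) /\ (a1 /\ a3)
n5 = n4 \/ n1 = ((a3 /\ (a1 /\ a3)) /\ (a1 /\ a3)) \/ (a1 /\ a3)
n6 = n5 \/ n3 = (((a3 /\ (a1 /\ a3)) /\ (a1 /\ a3)) \/ (a1 /\ a3)) \/ (a3 /\ (a1 /\ a3))

(((a3 /\ (a1 /\ a3)) /\ (a1 /\ a3)) \/ (a1 /\ a3)) \/ (a3 /\ (a1 /\ a3))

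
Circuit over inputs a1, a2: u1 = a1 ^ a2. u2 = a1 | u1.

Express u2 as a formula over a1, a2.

u1 = a1 ^ a2
u2 = a1 | u1 = a1 | (a1 ^ a2)

a1 | (a1 ^ a2)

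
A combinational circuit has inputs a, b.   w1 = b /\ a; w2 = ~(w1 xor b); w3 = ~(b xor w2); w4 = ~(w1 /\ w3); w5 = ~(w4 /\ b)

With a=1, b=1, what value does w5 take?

1

w1 = 1 /\ 1 = 1
w2 = ~(1 xor 1) = 1
w3 = ~(1 xor 1) = 1
w4 = ~(1 /\ 1) = 0
w5 = ~(0 /\ 1) = 1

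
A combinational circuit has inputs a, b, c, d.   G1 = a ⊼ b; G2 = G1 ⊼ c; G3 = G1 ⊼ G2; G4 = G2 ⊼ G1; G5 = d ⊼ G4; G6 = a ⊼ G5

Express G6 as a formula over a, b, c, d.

a ⊼ (d ⊼ (((a ⊼ b) ⊼ c) ⊼ (a ⊼ b)))

G1 = a ⊼ b
G2 = G1 ⊼ c = (a ⊼ b) ⊼ c
G4 = G2 ⊼ G1 = ((a ⊼ b) ⊼ c) ⊼ (a ⊼ b)
G5 = d ⊼ G4 = d ⊼ (((a ⊼ b) ⊼ c) ⊼ (a ⊼ b))
G6 = a ⊼ G5 = a ⊼ (d ⊼ (((a ⊼ b) ⊼ c) ⊼ (a ⊼ b)))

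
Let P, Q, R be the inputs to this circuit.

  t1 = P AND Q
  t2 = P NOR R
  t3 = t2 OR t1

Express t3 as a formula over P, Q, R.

(P NOR R) OR (P AND Q)

t1 = P AND Q
t2 = P NOR R
t3 = t2 OR t1 = (P NOR R) OR (P AND Q)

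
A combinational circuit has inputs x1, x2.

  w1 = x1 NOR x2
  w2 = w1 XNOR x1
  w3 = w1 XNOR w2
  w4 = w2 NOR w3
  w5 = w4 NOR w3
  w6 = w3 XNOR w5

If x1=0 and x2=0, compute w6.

1

w1 = 0 NOR 0 = 1
w2 = 1 XNOR 0 = 0
w3 = 1 XNOR 0 = 0
w4 = 0 NOR 0 = 1
w5 = 1 NOR 0 = 0
w6 = 0 XNOR 0 = 1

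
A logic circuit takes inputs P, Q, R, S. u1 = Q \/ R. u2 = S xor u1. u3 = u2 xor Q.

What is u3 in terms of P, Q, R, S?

u1 = Q \/ R
u2 = S xor u1 = S xor (Q \/ R)
u3 = u2 xor Q = (S xor (Q \/ R)) xor Q

(S xor (Q \/ R)) xor Q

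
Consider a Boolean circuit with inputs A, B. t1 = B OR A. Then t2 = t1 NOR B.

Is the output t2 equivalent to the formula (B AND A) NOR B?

t1 = B OR A
t2 = t1 NOR B = (B OR A) NOR B
At A=1, B=0: circuit gives 0, formula gives 1.

No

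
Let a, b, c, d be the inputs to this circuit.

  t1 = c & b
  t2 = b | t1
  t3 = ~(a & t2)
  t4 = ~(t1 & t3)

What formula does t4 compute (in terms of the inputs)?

t1 = c & b
t2 = b | t1 = b | (c & b)
t3 = ~(a & t2) = ~(a & (b | (c & b)))
t4 = ~(t1 & t3) = ~((c & b) & (~(a & (b | (c & b)))))

~((c & b) & (~(a & (b | (c & b)))))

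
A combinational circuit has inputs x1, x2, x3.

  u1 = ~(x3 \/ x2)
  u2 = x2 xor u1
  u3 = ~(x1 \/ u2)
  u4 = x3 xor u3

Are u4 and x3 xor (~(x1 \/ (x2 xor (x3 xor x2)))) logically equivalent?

No

u1 = ~(x3 \/ x2)
u2 = x2 xor u1 = x2 xor (~(x3 \/ x2))
u3 = ~(x1 \/ u2) = ~(x1 \/ (x2 xor (~(x3 \/ x2))))
u4 = x3 xor u3 = x3 xor (~(x1 \/ (x2 xor (~(x3 \/ x2)))))
At x1=0, x2=0, x3=0: circuit gives 0, formula gives 1.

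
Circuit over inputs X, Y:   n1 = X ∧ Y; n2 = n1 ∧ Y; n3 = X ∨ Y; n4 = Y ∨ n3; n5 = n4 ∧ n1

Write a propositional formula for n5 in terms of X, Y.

(Y ∨ (X ∨ Y)) ∧ (X ∧ Y)

n1 = X ∧ Y
n3 = X ∨ Y
n4 = Y ∨ n3 = Y ∨ (X ∨ Y)
n5 = n4 ∧ n1 = (Y ∨ (X ∨ Y)) ∧ (X ∧ Y)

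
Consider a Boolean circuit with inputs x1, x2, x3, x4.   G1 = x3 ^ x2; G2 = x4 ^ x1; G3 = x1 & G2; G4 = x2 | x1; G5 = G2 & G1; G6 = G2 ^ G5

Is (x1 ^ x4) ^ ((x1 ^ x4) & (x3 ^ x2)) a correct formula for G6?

G1 = x3 ^ x2
G2 = x4 ^ x1
G5 = G2 & G1 = (x4 ^ x1) & (x3 ^ x2)
G6 = G2 ^ G5 = (x4 ^ x1) ^ ((x4 ^ x1) & (x3 ^ x2))
At x1=0, x2=0, x3=0, x4=0: circuit gives 0, formula gives 0.
At x1=0, x2=0, x3=0, x4=1: circuit gives 1, formula gives 1.
Agrees on all 16 inputs.

Yes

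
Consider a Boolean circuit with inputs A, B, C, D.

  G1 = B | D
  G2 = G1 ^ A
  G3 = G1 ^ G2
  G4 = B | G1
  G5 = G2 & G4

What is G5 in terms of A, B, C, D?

G1 = B | D
G2 = G1 ^ A = (B | D) ^ A
G4 = B | G1 = B | (B | D)
G5 = G2 & G4 = ((B | D) ^ A) & (B | (B | D))

((B | D) ^ A) & (B | (B | D))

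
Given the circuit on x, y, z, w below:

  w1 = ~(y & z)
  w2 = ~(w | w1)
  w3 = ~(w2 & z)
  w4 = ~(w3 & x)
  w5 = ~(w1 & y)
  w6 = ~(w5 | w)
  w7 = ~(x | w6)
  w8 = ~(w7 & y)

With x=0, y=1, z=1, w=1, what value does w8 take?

0

w1 = ~(1 & 1) = 0
w5 = ~(0 & 1) = 1
w6 = ~(1 | 1) = 0
w7 = ~(0 | 0) = 1
w8 = ~(1 & 1) = 0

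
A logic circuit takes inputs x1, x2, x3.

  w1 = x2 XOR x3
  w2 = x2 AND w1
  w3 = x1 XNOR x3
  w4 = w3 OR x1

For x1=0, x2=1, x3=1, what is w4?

w3 = 0 XNOR 1 = 0
w4 = 0 OR 0 = 0

0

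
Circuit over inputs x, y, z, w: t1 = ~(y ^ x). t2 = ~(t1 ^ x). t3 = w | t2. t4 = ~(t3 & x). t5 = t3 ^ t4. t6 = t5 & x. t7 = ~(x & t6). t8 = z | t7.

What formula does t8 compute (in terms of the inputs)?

t1 = ~(y ^ x)
t2 = ~(t1 ^ x) = ~((~(y ^ x)) ^ x)
t3 = w | t2 = w | (~((~(y ^ x)) ^ x))
t4 = ~(t3 & x) = ~((w | (~((~(y ^ x)) ^ x))) & x)
t5 = t3 ^ t4 = (w | (~((~(y ^ x)) ^ x))) ^ (~((w | (~((~(y ^ x)) ^ x))) & x))
t6 = t5 & x = ((w | (~((~(y ^ x)) ^ x))) ^ (~((w | (~((~(y ^ x)) ^ x))) & x))) & x
t7 = ~(x & t6) = ~(x & (((w | (~((~(y ^ x)) ^ x))) ^ (~((w | (~((~(y ^ x)) ^ x))) & x))) & x))
t8 = z | t7 = z | (~(x & (((w | (~((~(y ^ x)) ^ x))) ^ (~((w | (~((~(y ^ x)) ^ x))) & x))) & x)))

z | (~(x & (((w | (~((~(y ^ x)) ^ x))) ^ (~((w | (~((~(y ^ x)) ^ x))) & x))) & x)))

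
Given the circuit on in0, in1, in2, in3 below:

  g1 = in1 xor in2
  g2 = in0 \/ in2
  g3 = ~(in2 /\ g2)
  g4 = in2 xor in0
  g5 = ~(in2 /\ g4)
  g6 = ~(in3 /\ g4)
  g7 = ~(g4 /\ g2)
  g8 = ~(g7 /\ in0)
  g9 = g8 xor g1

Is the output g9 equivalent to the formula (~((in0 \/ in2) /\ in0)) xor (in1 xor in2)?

g1 = in1 xor in2
g2 = in0 \/ in2
g4 = in2 xor in0
g7 = ~(g4 /\ g2) = ~((in2 xor in0) /\ (in0 \/ in2))
g8 = ~(g7 /\ in0) = ~((~((in2 xor in0) /\ (in0 \/ in2))) /\ in0)
g9 = g8 xor g1 = (~((~((in2 xor in0) /\ (in0 \/ in2))) /\ in0)) xor (in1 xor in2)
At in0=1, in1=0, in2=0, in3=0: circuit gives 1, formula gives 0.

No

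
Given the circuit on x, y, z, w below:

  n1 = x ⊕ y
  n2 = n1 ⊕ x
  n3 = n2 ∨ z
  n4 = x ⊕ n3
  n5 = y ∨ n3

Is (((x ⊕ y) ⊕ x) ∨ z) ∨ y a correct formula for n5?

Yes

n1 = x ⊕ y
n2 = n1 ⊕ x = (x ⊕ y) ⊕ x
n3 = n2 ∨ z = ((x ⊕ y) ⊕ x) ∨ z
n5 = y ∨ n3 = y ∨ (((x ⊕ y) ⊕ x) ∨ z)
At x=0, y=0, z=0, w=0: circuit gives 0, formula gives 0.
At x=0, y=0, z=1, w=0: circuit gives 1, formula gives 1.
Agrees on all 16 inputs.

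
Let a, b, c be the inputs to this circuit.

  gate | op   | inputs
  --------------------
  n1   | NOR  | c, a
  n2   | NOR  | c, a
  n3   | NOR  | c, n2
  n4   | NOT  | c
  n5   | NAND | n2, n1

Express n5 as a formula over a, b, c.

n1 = c NOR a
n2 = c NOR a
n5 = n2 NAND n1 = (c NOR a) NAND (c NOR a)

(c NOR a) NAND (c NOR a)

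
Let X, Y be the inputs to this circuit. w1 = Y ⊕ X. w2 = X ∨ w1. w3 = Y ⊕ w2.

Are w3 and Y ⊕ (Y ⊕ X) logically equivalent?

No

w1 = Y ⊕ X
w2 = X ∨ w1 = X ∨ (Y ⊕ X)
w3 = Y ⊕ w2 = Y ⊕ (X ∨ (Y ⊕ X))
At X=1, Y=1: circuit gives 0, formula gives 1.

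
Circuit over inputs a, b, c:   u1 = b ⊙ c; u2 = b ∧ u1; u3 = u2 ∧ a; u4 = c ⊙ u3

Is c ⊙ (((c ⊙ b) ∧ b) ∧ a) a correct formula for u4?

u1 = b ⊙ c
u2 = b ∧ u1 = b ∧ (b ⊙ c)
u3 = u2 ∧ a = (b ∧ (b ⊙ c)) ∧ a
u4 = c ⊙ u3 = c ⊙ ((b ∧ (b ⊙ c)) ∧ a)
At a=0, b=0, c=1: circuit gives 0, formula gives 0.
At a=0, b=0, c=0: circuit gives 1, formula gives 1.
Agrees on all 8 inputs.

Yes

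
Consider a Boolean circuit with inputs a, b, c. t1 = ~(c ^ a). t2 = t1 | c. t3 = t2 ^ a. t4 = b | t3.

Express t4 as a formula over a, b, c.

b | (((~(c ^ a)) | c) ^ a)

t1 = ~(c ^ a)
t2 = t1 | c = (~(c ^ a)) | c
t3 = t2 ^ a = ((~(c ^ a)) | c) ^ a
t4 = b | t3 = b | (((~(c ^ a)) | c) ^ a)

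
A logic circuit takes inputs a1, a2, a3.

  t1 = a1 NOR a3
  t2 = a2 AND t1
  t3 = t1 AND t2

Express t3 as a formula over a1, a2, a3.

t1 = a1 NOR a3
t2 = a2 AND t1 = a2 AND (a1 NOR a3)
t3 = t1 AND t2 = (a1 NOR a3) AND (a2 AND (a1 NOR a3))

(a1 NOR a3) AND (a2 AND (a1 NOR a3))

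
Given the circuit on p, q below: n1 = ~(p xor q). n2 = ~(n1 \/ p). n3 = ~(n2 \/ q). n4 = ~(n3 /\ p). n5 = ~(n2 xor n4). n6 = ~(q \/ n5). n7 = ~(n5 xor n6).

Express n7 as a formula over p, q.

~((~((~((~(p xor q)) \/ p)) xor (~((~((~((~(p xor q)) \/ p)) \/ q)) /\ p)))) xor (~(q \/ (~((~((~(p xor q)) \/ p)) xor (~((~((~((~(p xor q)) \/ p)) \/ q)) /\ p)))))))

n1 = ~(p xor q)
n2 = ~(n1 \/ p) = ~((~(p xor q)) \/ p)
n3 = ~(n2 \/ q) = ~((~((~(p xor q)) \/ p)) \/ q)
n4 = ~(n3 /\ p) = ~((~((~((~(p xor q)) \/ p)) \/ q)) /\ p)
n5 = ~(n2 xor n4) = ~((~((~(p xor q)) \/ p)) xor (~((~((~((~(p xor q)) \/ p)) \/ q)) /\ p)))
n6 = ~(q \/ n5) = ~(q \/ (~((~((~(p xor q)) \/ p)) xor (~((~((~((~(p xor q)) \/ p)) \/ q)) /\ p)))))
n7 = ~(n5 xor n6) = ~((~((~((~(p xor q)) \/ p)) xor (~((~((~((~(p xor q)) \/ p)) \/ q)) /\ p)))) xor (~(q \/ (~((~((~(p xor q)) \/ p)) xor (~((~((~((~(p xor q)) \/ p)) \/ q)) /\ p)))))))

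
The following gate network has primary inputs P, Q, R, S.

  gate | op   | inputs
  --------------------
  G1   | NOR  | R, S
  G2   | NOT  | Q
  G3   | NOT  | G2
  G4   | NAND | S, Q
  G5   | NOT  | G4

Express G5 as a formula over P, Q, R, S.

NOT (S NAND Q)

G4 = S NAND Q
G5 = NOT G4 = NOT (S NAND Q)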